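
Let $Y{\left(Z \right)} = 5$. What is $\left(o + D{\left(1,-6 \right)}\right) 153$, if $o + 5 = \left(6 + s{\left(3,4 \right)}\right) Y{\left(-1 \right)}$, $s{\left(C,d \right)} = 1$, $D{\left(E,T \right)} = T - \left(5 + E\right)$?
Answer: $2754$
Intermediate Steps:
$D{\left(E,T \right)} = -5 + T - E$ ($D{\left(E,T \right)} = T - \left(5 + E\right) = -5 + T - E$)
$o = 30$ ($o = -5 + \left(6 + 1\right) 5 = -5 + 7 \cdot 5 = -5 + 35 = 30$)
$\left(o + D{\left(1,-6 \right)}\right) 153 = \left(30 - 12\right) 153 = 18 \cdot 153 = 2754$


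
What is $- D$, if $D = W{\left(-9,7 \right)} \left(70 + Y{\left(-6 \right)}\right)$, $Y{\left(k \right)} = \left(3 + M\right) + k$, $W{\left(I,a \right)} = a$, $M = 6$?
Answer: $-511$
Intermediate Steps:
$Y{\left(k \right)} = 9 + k$ ($Y{\left(k \right)} = \left(3 + 6\right) + k = 9 + k$)
$D = 511$ ($D = 7 \left(70 + \left(9 - 6\right)\right) = 7 \left(70 + 3\right) = 7 \cdot 73 = 511$)
$- D = \left(-1\right) 511 = -511$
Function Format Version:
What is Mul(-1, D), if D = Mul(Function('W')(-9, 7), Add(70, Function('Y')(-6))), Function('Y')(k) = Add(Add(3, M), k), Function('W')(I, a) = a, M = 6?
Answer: -511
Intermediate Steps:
Function('Y')(k) = Add(9, k) (Function('Y')(k) = Add(Add(3, 6), k) = Add(9, k))
D = 511 (D = Mul(7, Add(70, Add(9, -6))) = Mul(7, Add(70, 3)) = Mul(7, 73) = 511)
Mul(-1, D) = Mul(-1, 511) = -511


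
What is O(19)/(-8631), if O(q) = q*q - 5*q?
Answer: -38/1233 ≈ -0.030819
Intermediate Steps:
O(q) = q² - 5*q
O(19)/(-8631) = (19*(-5 + 19))/(-8631) = (19*14)*(-1/8631) = 266*(-1/8631) = -38/1233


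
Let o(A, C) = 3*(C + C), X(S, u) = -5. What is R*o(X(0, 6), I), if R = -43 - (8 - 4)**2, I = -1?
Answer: 354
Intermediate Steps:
o(A, C) = 6*C (o(A, C) = 3*(2*C) = 6*C)
R = -59 (R = -43 - 1*4**2 = -43 - 1*16 = -43 - 16 = -59)
R*o(X(0, 6), I) = -354*(-1) = -59*(-6) = 354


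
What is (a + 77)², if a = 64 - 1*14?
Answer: 16129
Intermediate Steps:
a = 50 (a = 64 - 14 = 50)
(a + 77)² = (50 + 77)² = 127² = 16129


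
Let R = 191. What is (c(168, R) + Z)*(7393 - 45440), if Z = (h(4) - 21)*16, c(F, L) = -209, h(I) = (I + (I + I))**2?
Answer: -66924673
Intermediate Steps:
h(I) = 9*I**2 (h(I) = (I + 2*I)**2 = (3*I)**2 = 9*I**2)
Z = 1968 (Z = (9*4**2 - 21)*16 = (9*16 - 21)*16 = (144 - 21)*16 = 123*16 = 1968)
(c(168, R) + Z)*(7393 - 45440) = (-209 + 1968)*(7393 - 45440) = 1759*(-38047) = -66924673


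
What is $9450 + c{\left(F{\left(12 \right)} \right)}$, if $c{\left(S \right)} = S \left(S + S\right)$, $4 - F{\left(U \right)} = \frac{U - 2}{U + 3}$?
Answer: $\frac{85250}{9} \approx 9472.2$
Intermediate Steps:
$F{\left(U \right)} = 4 - \frac{-2 + U}{3 + U}$ ($F{\left(U \right)} = 4 - \frac{U - 2}{U + 3} = 4 - \frac{-2 + U}{3 + U}$)
$c{\left(S \right)} = 2 S^{2}$ ($c{\left(S \right)} = S 2 S = 2 S^{2}$)
$9450 + c{\left(F{\left(12 \right)} \right)} = 9450 + 2 \left(\frac{14 + 3 \cdot 12}{3 + 12}\right)^{2} = 9450 + 2 \left(\frac{14 + 36}{15}\right)^{2} = 9450 + 2 \left(\frac{1}{15} \cdot 50\right)^{2} = 9450 + 2 \left(\frac{10}{3}\right)^{2} = 9450 + 2 \cdot \frac{100}{9} = 9450 + \frac{200}{9} = \frac{85250}{9}$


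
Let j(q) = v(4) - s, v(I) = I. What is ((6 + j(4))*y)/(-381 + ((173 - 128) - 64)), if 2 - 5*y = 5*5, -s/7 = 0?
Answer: 23/200 ≈ 0.11500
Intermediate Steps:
s = 0 (s = -7*0 = 0)
y = -23/5 (y = ⅖ - 5 = -23/5 ≈ -4.6000)
j(q) = 4 (j(q) = 4 - 1*0 = 4 + 0 = 4)
((6 + j(4))*y)/(-381 + ((173 - 128) - 64)) = ((6 + 4)*(-23/5))/(-381 + ((173 - 128) - 64)) = (10*(-23/5))/(-381 + (45 - 64)) = -46/(-381 - 19) = -46/(-400) = -46*(-1/400) = 23/200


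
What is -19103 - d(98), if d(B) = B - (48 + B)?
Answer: -19055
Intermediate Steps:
d(B) = -48 (d(B) = B + (-48 - B) = -48)
-19103 - d(98) = -19103 - 1*(-48) = -19103 + 48 = -19055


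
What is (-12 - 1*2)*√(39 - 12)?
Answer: -42*√3 ≈ -72.746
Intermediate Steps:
(-12 - 1*2)*√(39 - 12) = (-12 - 2)*√27 = -42*√3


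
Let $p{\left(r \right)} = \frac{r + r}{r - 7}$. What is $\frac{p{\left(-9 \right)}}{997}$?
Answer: $\frac{9}{7976} \approx 0.0011284$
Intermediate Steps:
$p{\left(r \right)} = \frac{2 r}{-7 + r}$
$\frac{p{\left(-9 \right)}}{997} = \frac{2 \left(-9\right) \frac{1}{-7 - 9}}{997} = 2 \left(-9\right) \frac{1}{-16} \cdot \frac{1}{997} = 2 \left(-9\right) \left(- \frac{1}{16}\right) \frac{1}{997} = \frac{9}{8} \cdot \frac{1}{997} = \frac{9}{7976}$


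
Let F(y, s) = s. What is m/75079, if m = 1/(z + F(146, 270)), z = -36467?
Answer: -1/2717634563 ≈ -3.6797e-10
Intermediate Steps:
m = -1/36197 (m = 1/(-36467 + 270) = 1/(-36197) = -1/36197 ≈ -2.7627e-5)
m/75079 = -1/36197/75079 = -1/36197*1/75079 = -1/2717634563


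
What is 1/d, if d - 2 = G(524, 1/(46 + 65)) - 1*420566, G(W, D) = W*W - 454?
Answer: -1/146442 ≈ -6.8286e-6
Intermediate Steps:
G(W, D) = -454 + W² (G(W, D) = W² - 454 = -454 + W²)
d = -146442 (d = 2 + ((-454 + 524²) - 1*420566) = 2 + ((-454 + 274576) - 420566) = 2 + (274122 - 420566) = 2 - 146444 = -146442)
1/d = 1/(-146442) = -1/146442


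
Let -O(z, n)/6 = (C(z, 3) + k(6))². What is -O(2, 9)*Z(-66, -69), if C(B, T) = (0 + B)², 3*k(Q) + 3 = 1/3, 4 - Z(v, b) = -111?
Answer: 180320/27 ≈ 6678.5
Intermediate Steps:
Z(v, b) = 115 (Z(v, b) = 4 - 1*(-111) = 4 + 111 = 115)
k(Q) = -8/9 (k(Q) = -1 + (⅓)/3 = -1 + (⅓)*(⅓) = -1 + ⅑ = -8/9)
C(B, T) = B²
O(z, n) = -6*(-8/9 + z²)² (O(z, n) = -6*(z² - 8/9)² = -6*(-8/9 + z²)²)
-O(2, 9)*Z(-66, -69) = -(-2*(-8 + 9*2²)²/27)*115 = -(-2*(-8 + 9*4)²/27)*115 = -(-2*(-8 + 36)²/27)*115 = -(-2/27*28²)*115 = -(-2/27*784)*115 = -(-1568)*115/27 = -1*(-180320/27) = 180320/27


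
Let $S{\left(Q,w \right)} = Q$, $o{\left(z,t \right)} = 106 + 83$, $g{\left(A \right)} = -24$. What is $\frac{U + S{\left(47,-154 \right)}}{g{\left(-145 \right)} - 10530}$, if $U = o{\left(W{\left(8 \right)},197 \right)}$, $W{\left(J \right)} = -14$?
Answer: $- \frac{118}{5277} \approx -0.022361$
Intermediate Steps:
$o{\left(z,t \right)} = 189$
$U = 189$
$\frac{U + S{\left(47,-154 \right)}}{g{\left(-145 \right)} - 10530} = \frac{189 + 47}{-24 - 10530} = \frac{236}{-10554} = 236 \left(- \frac{1}{10554}\right) = - \frac{118}{5277}$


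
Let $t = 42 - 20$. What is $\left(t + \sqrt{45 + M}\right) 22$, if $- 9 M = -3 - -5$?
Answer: $484 + \frac{22 \sqrt{403}}{3} \approx 631.22$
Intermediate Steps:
$M = - \frac{2}{9}$ ($M = - \frac{-3 - -5}{9} = - \frac{-3 + 5}{9} = \left(- \frac{1}{9}\right) 2 = - \frac{2}{9} \approx -0.22222$)
$t = 22$
$\left(t + \sqrt{45 + M}\right) 22 = \left(22 + \sqrt{45 - \frac{2}{9}}\right) 22 = \left(22 + \sqrt{\frac{403}{9}}\right) 22 = \left(22 + \frac{\sqrt{403}}{3}\right) 22 = 484 + \frac{22 \sqrt{403}}{3}$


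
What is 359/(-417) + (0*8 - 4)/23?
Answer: -9925/9591 ≈ -1.0348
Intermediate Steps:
359/(-417) + (0*8 - 4)/23 = 359*(-1/417) + (0 - 4)*(1/23) = -359/417 - 4*1/23 = -359/417 - 4/23 = -9925/9591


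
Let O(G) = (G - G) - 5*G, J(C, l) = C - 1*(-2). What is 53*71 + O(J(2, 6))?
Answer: 3743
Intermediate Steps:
J(C, l) = 2 + C (J(C, l) = C + 2 = 2 + C)
O(G) = -5*G (O(G) = 0 - 5*G = -5*G)
53*71 + O(J(2, 6)) = 53*71 - 5*(2 + 2) = 3763 - 5*4 = 3763 - 20 = 3743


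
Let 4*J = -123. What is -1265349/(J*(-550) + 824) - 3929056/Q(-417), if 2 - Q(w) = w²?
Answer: -300680079638/6168293551 ≈ -48.746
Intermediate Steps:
J = -123/4 (J = (¼)*(-123) = -123/4 ≈ -30.750)
Q(w) = 2 - w²
-1265349/(J*(-550) + 824) - 3929056/Q(-417) = -1265349/(-123/4*(-550) + 824) - 3929056/(2 - 1*(-417)²) = -1265349/(33825/2 + 824) - 3929056/(2 - 1*173889) = -1265349/35473/2 - 3929056/(2 - 173889) = -1265349*2/35473 - 3929056/(-173887) = -2530698/35473 - 3929056*(-1/173887) = -2530698/35473 + 3929056/173887 = -300680079638/6168293551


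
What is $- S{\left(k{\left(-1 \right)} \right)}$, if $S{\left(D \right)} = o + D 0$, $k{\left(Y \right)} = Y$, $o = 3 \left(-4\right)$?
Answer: $12$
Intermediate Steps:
$o = -12$
$S{\left(D \right)} = -12$ ($S{\left(D \right)} = -12 + D 0 = -12 + 0 = -12$)
$- S{\left(k{\left(-1 \right)} \right)} = \left(-1\right) \left(-12\right) = 12$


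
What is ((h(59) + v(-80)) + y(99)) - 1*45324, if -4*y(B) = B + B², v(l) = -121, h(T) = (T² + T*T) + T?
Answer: -40899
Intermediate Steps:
h(T) = T + 2*T² (h(T) = (T² + T²) + T = 2*T² + T = T + 2*T²)
y(B) = -B/4 - B²/4 (y(B) = -(B + B²)/4 = -B/4 - B²/4)
((h(59) + v(-80)) + y(99)) - 1*45324 = ((59*(1 + 2*59) - 121) - ¼*99*(1 + 99)) - 1*45324 = ((59*(1 + 118) - 121) - ¼*99*100) - 45324 = ((59*119 - 121) - 2475) - 45324 = ((7021 - 121) - 2475) - 45324 = (6900 - 2475) - 45324 = 4425 - 45324 = -40899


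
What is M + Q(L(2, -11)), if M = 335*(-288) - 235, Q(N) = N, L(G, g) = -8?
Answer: -96723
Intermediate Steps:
M = -96715 (M = -96480 - 235 = -96715)
M + Q(L(2, -11)) = -96715 - 8 = -96723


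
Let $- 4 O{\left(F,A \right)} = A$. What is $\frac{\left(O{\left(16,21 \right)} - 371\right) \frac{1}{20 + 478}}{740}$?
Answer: $- \frac{301}{294816} \approx -0.001021$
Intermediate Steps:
$O{\left(F,A \right)} = - \frac{A}{4}$
$\frac{\left(O{\left(16,21 \right)} - 371\right) \frac{1}{20 + 478}}{740} = \frac{\left(\left(- \frac{1}{4}\right) 21 - 371\right) \frac{1}{20 + 478}}{740} = \frac{- \frac{21}{4} - 371}{498} \cdot \frac{1}{740} = \left(- \frac{1505}{4}\right) \frac{1}{498} \cdot \frac{1}{740} = \left(- \frac{1505}{1992}\right) \frac{1}{740} = - \frac{301}{294816}$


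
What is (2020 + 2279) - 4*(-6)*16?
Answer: 4683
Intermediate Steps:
(2020 + 2279) - 4*(-6)*16 = 4299 + 24*16 = 4299 + 384 = 4683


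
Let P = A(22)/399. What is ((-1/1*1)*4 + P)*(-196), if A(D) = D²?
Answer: 31136/57 ≈ 546.25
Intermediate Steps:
P = 484/399 (P = 22²/399 = 484*(1/399) = 484/399 ≈ 1.2130)
((-1/1*1)*4 + P)*(-196) = ((-1/1*1)*4 + 484/399)*(-196) = ((-1*1*1)*4 + 484/399)*(-196) = (-1*1*4 + 484/399)*(-196) = (-1*4 + 484/399)*(-196) = (-4 + 484/399)*(-196) = -1112/399*(-196) = 31136/57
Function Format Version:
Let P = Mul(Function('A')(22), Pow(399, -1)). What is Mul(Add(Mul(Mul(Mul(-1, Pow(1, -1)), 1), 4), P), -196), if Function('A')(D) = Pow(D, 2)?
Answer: Rational(31136, 57) ≈ 546.25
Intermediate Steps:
P = Rational(484, 399) (P = Mul(Pow(22, 2), Pow(399, -1)) = Mul(484, Rational(1, 399)) = Rational(484, 399) ≈ 1.2130)
Mul(Add(Mul(Mul(Mul(-1, Pow(1, -1)), 1), 4), P), -196) = Mul(Add(Mul(Mul(Mul(-1, Pow(1, -1)), 1), 4), Rational(484, 399)), -196) = Mul(Add(Mul(Mul(Mul(-1, 1), 1), 4), Rational(484, 399)), -196) = Mul(Add(Mul(Mul(-1, 1), 4), Rational(484, 399)), -196) = Mul(Add(Mul(-1, 4), Rational(484, 399)), -196) = Mul(Add(-4, Rational(484, 399)), -196) = Mul(Rational(-1112, 399), -196) = Rational(31136, 57)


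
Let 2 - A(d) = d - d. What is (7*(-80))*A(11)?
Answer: -1120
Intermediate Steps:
A(d) = 2 (A(d) = 2 - (d - d) = 2 - 1*0 = 2 + 0 = 2)
(7*(-80))*A(11) = (7*(-80))*2 = -560*2 = -1120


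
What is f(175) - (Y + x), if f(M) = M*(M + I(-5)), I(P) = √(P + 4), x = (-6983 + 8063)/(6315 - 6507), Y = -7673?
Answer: 306429/8 + 175*I ≈ 38304.0 + 175.0*I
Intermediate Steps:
x = -45/8 (x = 1080/(-192) = 1080*(-1/192) = -45/8 ≈ -5.6250)
I(P) = √(4 + P)
f(M) = M*(I + M) (f(M) = M*(M + √(4 - 5)) = M*(M + √(-1)) = M*(M + I) = M*(I + M))
f(175) - (Y + x) = 175*(I + 175) - (-7673 - 45/8) = 175*(175 + I) - 1*(-61429/8) = (30625 + 175*I) + 61429/8 = 306429/8 + 175*I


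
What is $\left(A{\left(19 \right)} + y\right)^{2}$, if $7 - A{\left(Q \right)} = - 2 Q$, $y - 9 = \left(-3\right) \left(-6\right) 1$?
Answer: $5184$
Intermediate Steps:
$y = 27$ ($y = 9 + \left(-3\right) \left(-6\right) 1 = 9 + 18 \cdot 1 = 9 + 18 = 27$)
$A{\left(Q \right)} = 7 + 2 Q$ ($A{\left(Q \right)} = 7 - - 2 Q = 7 + 2 Q$)
$\left(A{\left(19 \right)} + y\right)^{2} = \left(\left(7 + 2 \cdot 19\right) + 27\right)^{2} = \left(\left(7 + 38\right) + 27\right)^{2} = \left(45 + 27\right)^{2} = 72^{2} = 5184$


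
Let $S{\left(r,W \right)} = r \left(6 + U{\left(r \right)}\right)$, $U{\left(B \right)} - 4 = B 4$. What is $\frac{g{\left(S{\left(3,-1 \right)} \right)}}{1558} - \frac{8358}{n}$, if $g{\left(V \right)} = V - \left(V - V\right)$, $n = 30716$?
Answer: $- \frac{392661}{1709126} \approx -0.22974$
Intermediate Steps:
$U{\left(B \right)} = 4 + 4 B$ ($U{\left(B \right)} = 4 + B 4 = 4 + 4 B$)
$S{\left(r,W \right)} = r \left(10 + 4 r\right)$ ($S{\left(r,W \right)} = r \left(6 + \left(4 + 4 r\right)\right) = r \left(10 + 4 r\right)$)
$g{\left(V \right)} = V$ ($g{\left(V \right)} = V - 0 = V + 0 = V$)
$\frac{g{\left(S{\left(3,-1 \right)} \right)}}{1558} - \frac{8358}{n} = \frac{2 \cdot 3 \left(5 + 2 \cdot 3\right)}{1558} - \frac{8358}{30716} = 2 \cdot 3 \left(5 + 6\right) \frac{1}{1558} - \frac{597}{2194} = 2 \cdot 3 \cdot 11 \cdot \frac{1}{1558} - \frac{597}{2194} = 66 \cdot \frac{1}{1558} - \frac{597}{2194} = \frac{33}{779} - \frac{597}{2194} = - \frac{392661}{1709126}$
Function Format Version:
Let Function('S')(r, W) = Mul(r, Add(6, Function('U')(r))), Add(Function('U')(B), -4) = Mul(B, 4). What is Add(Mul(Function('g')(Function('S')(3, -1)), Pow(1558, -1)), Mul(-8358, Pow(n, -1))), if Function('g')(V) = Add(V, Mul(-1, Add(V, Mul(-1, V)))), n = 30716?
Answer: Rational(-392661, 1709126) ≈ -0.22974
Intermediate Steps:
Function('U')(B) = Add(4, Mul(4, B)) (Function('U')(B) = Add(4, Mul(B, 4)) = Add(4, Mul(4, B)))
Function('S')(r, W) = Mul(r, Add(10, Mul(4, r))) (Function('S')(r, W) = Mul(r, Add(6, Add(4, Mul(4, r)))) = Mul(r, Add(10, Mul(4, r))))
Function('g')(V) = V (Function('g')(V) = Add(V, Mul(-1, 0)) = Add(V, 0) = V)
Add(Mul(Function('g')(Function('S')(3, -1)), Pow(1558, -1)), Mul(-8358, Pow(n, -1))) = Add(Mul(Mul(2, 3, Add(5, Mul(2, 3))), Pow(1558, -1)), Mul(-8358, Pow(30716, -1))) = Add(Mul(Mul(2, 3, Add(5, 6)), Rational(1, 1558)), Mul(-8358, Rational(1, 30716))) = Add(Mul(Mul(2, 3, 11), Rational(1, 1558)), Rational(-597, 2194)) = Add(Mul(66, Rational(1, 1558)), Rational(-597, 2194)) = Add(Rational(33, 779), Rational(-597, 2194)) = Rational(-392661, 1709126)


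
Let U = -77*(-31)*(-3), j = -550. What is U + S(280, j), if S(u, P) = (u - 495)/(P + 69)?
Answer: -3444226/481 ≈ -7160.6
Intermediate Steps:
U = -7161 (U = 2387*(-3) = -7161)
S(u, P) = (-495 + u)/(69 + P)
U + S(280, j) = -7161 + (-495 + 280)/(69 - 550) = -7161 - 215/(-481) = -7161 - 1/481*(-215) = -7161 + 215/481 = -3444226/481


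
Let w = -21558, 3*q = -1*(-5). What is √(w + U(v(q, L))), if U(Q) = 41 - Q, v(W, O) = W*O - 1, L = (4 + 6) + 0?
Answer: I*√193794/3 ≈ 146.74*I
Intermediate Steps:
q = 5/3 (q = (-1*(-5))/3 = (⅓)*5 = 5/3 ≈ 1.6667)
L = 10 (L = 10 + 0 = 10)
v(W, O) = -1 + O*W (v(W, O) = O*W - 1 = -1 + O*W)
√(w + U(v(q, L))) = √(-21558 + (41 - (-1 + 10*(5/3)))) = √(-21558 + (41 - (-1 + 50/3))) = √(-21558 + (41 - 1*47/3)) = √(-21558 + (41 - 47/3)) = √(-21558 + 76/3) = √(-64598/3) = I*√193794/3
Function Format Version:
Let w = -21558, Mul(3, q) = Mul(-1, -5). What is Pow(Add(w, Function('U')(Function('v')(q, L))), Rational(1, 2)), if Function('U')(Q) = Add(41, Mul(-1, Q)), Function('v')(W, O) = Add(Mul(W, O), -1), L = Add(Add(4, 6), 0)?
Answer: Mul(Rational(1, 3), I, Pow(193794, Rational(1, 2))) ≈ Mul(146.74, I)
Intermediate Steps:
q = Rational(5, 3) (q = Mul(Rational(1, 3), Mul(-1, -5)) = Mul(Rational(1, 3), 5) = Rational(5, 3) ≈ 1.6667)
L = 10 (L = Add(10, 0) = 10)
Function('v')(W, O) = Add(-1, Mul(O, W)) (Function('v')(W, O) = Add(Mul(O, W), -1) = Add(-1, Mul(O, W)))
Pow(Add(w, Function('U')(Function('v')(q, L))), Rational(1, 2)) = Pow(Add(-21558, Add(41, Mul(-1, Add(-1, Mul(10, Rational(5, 3)))))), Rational(1, 2)) = Pow(Add(-21558, Add(41, Mul(-1, Add(-1, Rational(50, 3))))), Rational(1, 2)) = Pow(Add(-21558, Add(41, Mul(-1, Rational(47, 3)))), Rational(1, 2)) = Pow(Add(-21558, Add(41, Rational(-47, 3))), Rational(1, 2)) = Pow(Add(-21558, Rational(76, 3)), Rational(1, 2)) = Pow(Rational(-64598, 3), Rational(1, 2)) = Mul(Rational(1, 3), I, Pow(193794, Rational(1, 2)))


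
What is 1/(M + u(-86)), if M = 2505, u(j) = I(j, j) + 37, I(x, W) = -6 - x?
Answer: 1/2622 ≈ 0.00038139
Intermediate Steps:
u(j) = 31 - j (u(j) = (-6 - j) + 37 = 31 - j)
1/(M + u(-86)) = 1/(2505 + (31 - 1*(-86))) = 1/(2505 + (31 + 86)) = 1/(2505 + 117) = 1/2622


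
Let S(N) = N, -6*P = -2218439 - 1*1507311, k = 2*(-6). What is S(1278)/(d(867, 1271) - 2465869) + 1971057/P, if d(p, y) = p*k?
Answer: 14640244937433/4612987064875 ≈ 3.1737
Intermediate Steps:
k = -12
P = 1862875/3 (P = -(-2218439 - 1*1507311)/6 = -(-2218439 - 1507311)/6 = -1/6*(-3725750) = 1862875/3 ≈ 6.2096e+5)
d(p, y) = -12*p (d(p, y) = p*(-12) = -12*p)
S(1278)/(d(867, 1271) - 2465869) + 1971057/P = 1278/(-12*867 - 2465869) + 1971057/(1862875/3) = 1278/(-10404 - 2465869) + 1971057*(3/1862875) = 1278/(-2476273) + 5913171/1862875 = 1278*(-1/2476273) + 5913171/1862875 = -1278/2476273 + 5913171/1862875 = 14640244937433/4612987064875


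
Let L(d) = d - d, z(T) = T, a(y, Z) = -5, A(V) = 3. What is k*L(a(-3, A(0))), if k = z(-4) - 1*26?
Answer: 0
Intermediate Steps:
k = -30 (k = -4 - 1*26 = -4 - 26 = -30)
L(d) = 0
k*L(a(-3, A(0))) = -30*0 = 0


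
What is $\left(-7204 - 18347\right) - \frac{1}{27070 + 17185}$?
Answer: $- \frac{1130759506}{44255} \approx -25551.0$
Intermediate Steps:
$\left(-7204 - 18347\right) - \frac{1}{27070 + 17185} = -25551 - \frac{1}{44255} = - \frac{1130759506}{44255}$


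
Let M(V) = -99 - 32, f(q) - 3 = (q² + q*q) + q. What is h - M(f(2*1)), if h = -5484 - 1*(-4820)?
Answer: -533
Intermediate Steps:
f(q) = 3 + q + 2*q² (f(q) = 3 + ((q² + q*q) + q) = 3 + ((q² + q²) + q) = 3 + (2*q² + q) = 3 + (q + 2*q²) = 3 + q + 2*q²)
M(V) = -131
h = -664 (h = -5484 + 4820 = -664)
h - M(f(2*1)) = -664 - 1*(-131) = -664 + 131 = -533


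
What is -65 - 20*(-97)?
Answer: 1875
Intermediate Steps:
-65 - 20*(-97) = -65 + 1940 = 1875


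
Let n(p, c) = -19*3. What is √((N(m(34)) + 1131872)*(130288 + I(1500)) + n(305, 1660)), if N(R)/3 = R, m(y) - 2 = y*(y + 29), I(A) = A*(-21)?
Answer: √112450775495 ≈ 3.3534e+5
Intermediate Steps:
I(A) = -21*A
m(y) = 2 + y*(29 + y) (m(y) = 2 + y*(y + 29) = 2 + y*(29 + y))
N(R) = 3*R
n(p, c) = -57
√((N(m(34)) + 1131872)*(130288 + I(1500)) + n(305, 1660)) = √((3*(2 + 34² + 29*34) + 1131872)*(130288 - 21*1500) - 57) = √((3*(2 + 1156 + 986) + 1131872)*(130288 - 31500) - 57) = √((3*2144 + 1131872)*98788 - 57) = √((6432 + 1131872)*98788 - 57) = √(1138304*98788 - 57) = √(112450775552 - 57) = √112450775495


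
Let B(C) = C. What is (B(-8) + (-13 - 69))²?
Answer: 8100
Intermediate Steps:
(B(-8) + (-13 - 69))² = (-8 + (-13 - 69))² = (-8 - 82)² = (-90)² = 8100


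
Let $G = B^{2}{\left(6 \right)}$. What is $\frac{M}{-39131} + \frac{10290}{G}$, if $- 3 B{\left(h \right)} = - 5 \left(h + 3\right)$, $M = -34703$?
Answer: $\frac{27364411}{586965} \approx 46.62$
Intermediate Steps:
$B{\left(h \right)} = 5 + \frac{5 h}{3}$ ($B{\left(h \right)} = - \frac{\left(-5\right) \left(h + 3\right)}{3} = - \frac{\left(-5\right) \left(3 + h\right)}{3} = - \frac{-15 - 5 h}{3} = 5 + \frac{5 h}{3}$)
$G = 225$ ($G = \left(5 + \frac{5}{3} \cdot 6\right)^{2} = \left(5 + 10\right)^{2} = 15^{2} = 225$)
$\frac{M}{-39131} + \frac{10290}{G} = - \frac{34703}{-39131} + \frac{10290}{225} = \left(-34703\right) \left(- \frac{1}{39131}\right) + 10290 \cdot \frac{1}{225} = \frac{34703}{39131} + \frac{686}{15} = \frac{27364411}{586965}$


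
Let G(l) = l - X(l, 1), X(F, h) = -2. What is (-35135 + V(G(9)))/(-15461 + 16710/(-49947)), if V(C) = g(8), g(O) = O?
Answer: 21660349/9533917 ≈ 2.2719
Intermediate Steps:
G(l) = 2 + l (G(l) = l - 1*(-2) = l + 2 = 2 + l)
V(C) = 8
(-35135 + V(G(9)))/(-15461 + 16710/(-49947)) = (-35135 + 8)/(-15461 + 16710/(-49947)) = -35127/(-15461 + 16710*(-1/49947)) = -35127/(-15461 - 5570/16649) = -35127/(-257415759/16649) = -35127*(-16649/257415759) = 21660349/9533917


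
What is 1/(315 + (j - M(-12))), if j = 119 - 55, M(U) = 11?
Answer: 1/368 ≈ 0.0027174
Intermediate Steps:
j = 64
1/(315 + (j - M(-12))) = 1/(315 + (64 - 1*11)) = 1/(315 + (64 - 11)) = 1/(315 + 53) = 1/368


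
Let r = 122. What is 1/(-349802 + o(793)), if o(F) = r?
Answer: -1/349680 ≈ -2.8598e-6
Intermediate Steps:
o(F) = 122
1/(-349802 + o(793)) = 1/(-349802 + 122) = 1/(-349680) = -1/349680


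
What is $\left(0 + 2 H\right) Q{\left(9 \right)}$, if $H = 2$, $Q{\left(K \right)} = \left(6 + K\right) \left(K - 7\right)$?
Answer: $120$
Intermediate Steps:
$Q{\left(K \right)} = \left(-7 + K\right) \left(6 + K\right)$ ($Q{\left(K \right)} = \left(6 + K\right) \left(-7 + K\right) = \left(-7 + K\right) \left(6 + K\right)$)
$\left(0 + 2 H\right) Q{\left(9 \right)} = \left(0 + 2 \cdot 2\right) \left(-42 + 9^{2} - 9\right) = \left(0 + 4\right) \left(-42 + 81 - 9\right) = 4 \cdot 30 = 120$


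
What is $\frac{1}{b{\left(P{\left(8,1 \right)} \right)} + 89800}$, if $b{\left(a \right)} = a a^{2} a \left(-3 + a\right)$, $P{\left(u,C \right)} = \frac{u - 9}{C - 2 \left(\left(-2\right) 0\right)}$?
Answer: $\frac{1}{89796} \approx 1.1136 \cdot 10^{-5}$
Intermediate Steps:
$P{\left(u,C \right)} = \frac{-9 + u}{C}$ ($P{\left(u,C \right)} = \frac{-9 + u}{C - 0} = \frac{-9 + u}{C + 0} = \frac{-9 + u}{C}$)
$b{\left(a \right)} = a^{4} \left(-3 + a\right)$ ($b{\left(a \right)} = a^{3} a \left(-3 + a\right) = a^{4} \left(-3 + a\right)$)
$\frac{1}{b{\left(P{\left(8,1 \right)} \right)} + 89800} = \frac{1}{\left(\frac{-9 + 8}{1}\right)^{4} \left(-3 + \frac{-9 + 8}{1}\right) + 89800} = \frac{1}{\left(1 \left(-1\right)\right)^{4} \left(-3 + 1 \left(-1\right)\right) + 89800} = \frac{1}{\left(-1\right)^{4} \left(-3 - 1\right) + 89800} = \frac{1}{1 \left(-4\right) + 89800} = \frac{1}{-4 + 89800} = \frac{1}{89796}$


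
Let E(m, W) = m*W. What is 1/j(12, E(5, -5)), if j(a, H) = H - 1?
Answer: -1/26 ≈ -0.038462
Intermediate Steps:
E(m, W) = W*m
j(a, H) = -1 + H
1/j(12, E(5, -5)) = 1/(-1 - 5*5) = 1/(-1 - 25) = 1/(-26) = -1/26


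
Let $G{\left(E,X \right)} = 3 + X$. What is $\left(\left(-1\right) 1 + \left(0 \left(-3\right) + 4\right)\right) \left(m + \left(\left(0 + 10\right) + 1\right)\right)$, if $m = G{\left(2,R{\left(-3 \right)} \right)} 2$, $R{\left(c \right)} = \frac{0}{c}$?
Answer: $51$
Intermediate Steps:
$R{\left(c \right)} = 0$
$m = 6$ ($m = \left(3 + 0\right) 2 = 3 \cdot 2 = 6$)
$\left(\left(-1\right) 1 + \left(0 \left(-3\right) + 4\right)\right) \left(m + \left(\left(0 + 10\right) + 1\right)\right) = \left(\left(-1\right) 1 + \left(0 \left(-3\right) + 4\right)\right) \left(6 + \left(\left(0 + 10\right) + 1\right)\right) = \left(-1 + \left(0 + 4\right)\right) \left(6 + \left(10 + 1\right)\right) = \left(-1 + 4\right) \left(6 + 11\right) = 3 \cdot 17 = 51$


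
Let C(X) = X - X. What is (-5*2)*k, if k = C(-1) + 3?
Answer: -30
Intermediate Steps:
C(X) = 0
k = 3 (k = 0 + 3 = 3)
(-5*2)*k = -5*2*3 = -10*3 = -30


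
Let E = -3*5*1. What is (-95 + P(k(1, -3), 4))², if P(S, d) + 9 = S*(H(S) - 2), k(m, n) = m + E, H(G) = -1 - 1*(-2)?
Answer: 8100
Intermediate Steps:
E = -15 (E = -15*1 = -15)
H(G) = 1 (H(G) = -1 + 2 = 1)
k(m, n) = -15 + m (k(m, n) = m - 15 = -15 + m)
P(S, d) = -9 - S (P(S, d) = -9 + S*(1 - 2) = -9 + S*(-1) = -9 - S)
(-95 + P(k(1, -3), 4))² = (-95 + (-9 - (-15 + 1)))² = (-95 + (-9 - 1*(-14)))² = (-95 + (-9 + 14))² = (-95 + 5)² = (-90)² = 8100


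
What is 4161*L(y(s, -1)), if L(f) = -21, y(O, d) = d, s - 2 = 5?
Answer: -87381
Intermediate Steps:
s = 7 (s = 2 + 5 = 7)
4161*L(y(s, -1)) = 4161*(-21) = -87381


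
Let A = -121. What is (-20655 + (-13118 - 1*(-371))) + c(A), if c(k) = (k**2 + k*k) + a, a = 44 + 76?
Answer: -4000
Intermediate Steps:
a = 120
c(k) = 120 + 2*k**2 (c(k) = (k**2 + k*k) + 120 = (k**2 + k**2) + 120 = 2*k**2 + 120 = 120 + 2*k**2)
(-20655 + (-13118 - 1*(-371))) + c(A) = (-20655 + (-13118 - 1*(-371))) + (120 + 2*(-121)**2) = (-20655 + (-13118 + 371)) + (120 + 2*14641) = (-20655 - 12747) + (120 + 29282) = -33402 + 29402 = -4000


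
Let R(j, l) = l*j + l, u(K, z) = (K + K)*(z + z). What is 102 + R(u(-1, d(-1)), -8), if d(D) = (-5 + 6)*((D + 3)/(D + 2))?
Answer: 158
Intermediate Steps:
d(D) = (3 + D)/(2 + D) (d(D) = 1*((3 + D)/(2 + D)) = (3 + D)/(2 + D))
u(K, z) = 4*K*z (u(K, z) = (2*K)*(2*z) = 4*K*z)
R(j, l) = l + j*l (R(j, l) = j*l + l = l + j*l)
102 + R(u(-1, d(-1)), -8) = 102 - 8*(1 + 4*(-1)*((3 - 1)/(2 - 1))) = 102 - 8*(1 + 4*(-1)*(2/1)) = 102 - 8*(1 + 4*(-1)*(1*2)) = 102 - 8*(1 + 4*(-1)*2) = 102 - 8*(1 - 8) = 102 - 8*(-7) = 102 + 56 = 158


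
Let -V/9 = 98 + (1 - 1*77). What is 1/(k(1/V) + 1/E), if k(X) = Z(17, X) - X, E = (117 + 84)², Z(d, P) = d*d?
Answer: 888822/256874069 ≈ 0.0034601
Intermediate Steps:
Z(d, P) = d²
E = 40401 (E = 201² = 40401)
V = -198 (V = -9*(98 + (1 - 1*77)) = -9*(98 + (1 - 77)) = -9*(98 - 76) = -9*22 = -198)
k(X) = 289 - X (k(X) = 17² - X = 289 - X)
1/(k(1/V) + 1/E) = 1/((289 - 1/(-198)) + 1/40401) = 1/((289 - 1*(-1/198)) + 1/40401) = 1/((289 + 1/198) + 1/40401) = 1/(57223/198 + 1/40401) = 1/(256874069/888822) = 888822/256874069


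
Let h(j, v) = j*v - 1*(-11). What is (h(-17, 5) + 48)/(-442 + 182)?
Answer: 1/10 ≈ 0.10000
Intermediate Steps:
h(j, v) = 11 + j*v (h(j, v) = j*v + 11 = 11 + j*v)
(h(-17, 5) + 48)/(-442 + 182) = ((11 - 17*5) + 48)/(-442 + 182) = ((11 - 85) + 48)/(-260) = (-74 + 48)*(-1/260) = -26*(-1/260) = 1/10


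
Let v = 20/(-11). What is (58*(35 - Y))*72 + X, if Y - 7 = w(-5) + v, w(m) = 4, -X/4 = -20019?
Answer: 2066820/11 ≈ 1.8789e+5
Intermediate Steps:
X = 80076 (X = -4*(-20019) = 80076)
v = -20/11 (v = 20*(-1/11) = -20/11 ≈ -1.8182)
Y = 101/11 (Y = 7 + (4 - 20/11) = 7 + 24/11 = 101/11 ≈ 9.1818)
(58*(35 - Y))*72 + X = (58*(35 - 1*101/11))*72 + 80076 = (58*(35 - 101/11))*72 + 80076 = (58*(284/11))*72 + 80076 = (16472/11)*72 + 80076 = 1185984/11 + 80076 = 2066820/11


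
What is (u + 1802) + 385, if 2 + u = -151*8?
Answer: 977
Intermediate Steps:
u = -1210 (u = -2 - 151*8 = -2 - 1208 = -1210)
(u + 1802) + 385 = (-1210 + 1802) + 385 = 592 + 385 = 977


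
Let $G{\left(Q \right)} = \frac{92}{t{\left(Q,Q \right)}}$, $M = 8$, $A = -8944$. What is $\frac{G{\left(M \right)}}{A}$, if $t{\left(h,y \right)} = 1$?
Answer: $- \frac{23}{2236} \approx -0.010286$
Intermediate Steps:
$G{\left(Q \right)} = 92$ ($G{\left(Q \right)} = \frac{92}{1} = 92 \cdot 1 = 92$)
$\frac{G{\left(M \right)}}{A} = \frac{92}{-8944} = 92 \left(- \frac{1}{8944}\right) = - \frac{23}{2236}$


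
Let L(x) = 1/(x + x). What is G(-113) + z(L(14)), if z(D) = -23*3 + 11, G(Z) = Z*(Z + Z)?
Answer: 25480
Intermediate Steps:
L(x) = 1/(2*x)
G(Z) = 2*Z**2 (G(Z) = Z*(2*Z) = 2*Z**2)
z(D) = -58 (z(D) = -69 + 11 = -58)
G(-113) + z(L(14)) = 2*(-113)**2 - 58 = 2*12769 - 58 = 25538 - 58 = 25480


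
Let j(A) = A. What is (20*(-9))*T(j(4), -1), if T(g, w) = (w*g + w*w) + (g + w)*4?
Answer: -1620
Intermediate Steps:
T(g, w) = w² + 4*g + 4*w + g*w (T(g, w) = (g*w + w²) + (4*g + 4*w) = (w² + g*w) + (4*g + 4*w) = w² + 4*g + 4*w + g*w)
(20*(-9))*T(j(4), -1) = (20*(-9))*((-1)² + 4*4 + 4*(-1) + 4*(-1)) = -180*(1 + 16 - 4 - 4) = -180*9 = -1620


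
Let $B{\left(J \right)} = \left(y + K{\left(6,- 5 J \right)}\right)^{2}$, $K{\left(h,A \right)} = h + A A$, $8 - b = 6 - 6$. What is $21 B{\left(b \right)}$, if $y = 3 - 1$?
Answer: $54298944$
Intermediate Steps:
$b = 8$ ($b = 8 - \left(6 - 6\right) = 8 - 0 = 8 + 0 = 8$)
$y = 2$
$K{\left(h,A \right)} = h + A^{2}$
$B{\left(J \right)} = \left(8 + 25 J^{2}\right)^{2}$ ($B{\left(J \right)} = \left(2 + \left(6 + \left(- 5 J\right)^{2}\right)\right)^{2} = \left(2 + \left(6 + 25 J^{2}\right)\right)^{2} = \left(8 + 25 J^{2}\right)^{2}$)
$21 B{\left(b \right)} = 21 \left(8 + 25 \cdot 8^{2}\right)^{2} = 21 \left(8 + 25 \cdot 64\right)^{2} = 21 \left(8 + 1600\right)^{2} = 21 \cdot 1608^{2} = 21 \cdot 2585664 = 54298944$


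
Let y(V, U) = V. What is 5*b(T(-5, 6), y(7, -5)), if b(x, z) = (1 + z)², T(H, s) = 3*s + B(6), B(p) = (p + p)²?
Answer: 320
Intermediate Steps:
B(p) = 4*p² (B(p) = (2*p)² = 4*p²)
T(H, s) = 144 + 3*s (T(H, s) = 3*s + 4*6² = 3*s + 4*36 = 3*s + 144 = 144 + 3*s)
5*b(T(-5, 6), y(7, -5)) = 5*(1 + 7)² = 5*8² = 5*64 = 320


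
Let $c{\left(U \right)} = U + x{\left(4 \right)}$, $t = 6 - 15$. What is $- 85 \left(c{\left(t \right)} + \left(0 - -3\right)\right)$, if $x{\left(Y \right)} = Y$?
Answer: $170$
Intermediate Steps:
$t = -9$ ($t = 6 - 15 = -9$)
$c{\left(U \right)} = 4 + U$ ($c{\left(U \right)} = U + 4 = 4 + U$)
$- 85 \left(c{\left(t \right)} + \left(0 - -3\right)\right) = - 85 \left(\left(4 - 9\right) + \left(0 - -3\right)\right) = - 85 \left(-5 + \left(0 + 3\right)\right) = - 85 \left(-5 + 3\right) = \left(-85\right) \left(-2\right) = 170$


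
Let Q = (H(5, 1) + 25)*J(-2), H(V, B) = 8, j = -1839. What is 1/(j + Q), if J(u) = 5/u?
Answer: -2/3843 ≈ -0.00052043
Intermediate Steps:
Q = -165/2 (Q = (8 + 25)*(5/(-2)) = 33*(5*(-½)) = 33*(-5/2) = -165/2 ≈ -82.500)
1/(j + Q) = 1/(-1839 - 165/2) = 1/(-3843/2) = -2/3843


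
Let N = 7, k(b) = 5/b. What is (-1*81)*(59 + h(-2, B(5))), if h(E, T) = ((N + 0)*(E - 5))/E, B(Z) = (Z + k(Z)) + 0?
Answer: -13527/2 ≈ -6763.5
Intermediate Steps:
B(Z) = Z + 5/Z (B(Z) = (Z + 5/Z) + 0 = Z + 5/Z)
h(E, T) = (-35 + 7*E)/E (h(E, T) = ((7 + 0)*(E - 5))/E = (7*(-5 + E))/E = (-35 + 7*E)/E)
(-1*81)*(59 + h(-2, B(5))) = (-1*81)*(59 + (7 - 35/(-2))) = -81*(59 + (7 - 35*(-1/2))) = -81*(59 + (7 + 35/2)) = -81*(59 + 49/2) = -81*167/2 = -13527/2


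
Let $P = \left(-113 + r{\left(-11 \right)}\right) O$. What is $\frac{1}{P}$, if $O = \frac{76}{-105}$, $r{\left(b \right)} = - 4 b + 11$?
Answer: $\frac{105}{4408} \approx 0.02382$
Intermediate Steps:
$r{\left(b \right)} = 11 - 4 b$
$O = - \frac{76}{105}$ ($O = 76 \left(- \frac{1}{105}\right) = - \frac{76}{105} \approx -0.72381$)
$P = \frac{4408}{105}$ ($P = \left(-113 + \left(11 - -44\right)\right) \left(- \frac{76}{105}\right) = \left(-113 + \left(11 + 44\right)\right) \left(- \frac{76}{105}\right) = \left(-113 + 55\right) \left(- \frac{76}{105}\right) = \left(-58\right) \left(- \frac{76}{105}\right) = \frac{4408}{105} \approx 41.981$)
$\frac{1}{P} = \frac{1}{\frac{4408}{105}} = \frac{105}{4408}$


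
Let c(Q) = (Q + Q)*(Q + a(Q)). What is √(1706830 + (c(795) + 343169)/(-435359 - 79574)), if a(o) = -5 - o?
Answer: √452576033458334543/514933 ≈ 1306.5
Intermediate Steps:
c(Q) = -10*Q (c(Q) = (Q + Q)*(Q + (-5 - Q)) = (2*Q)*(-5) = -10*Q)
√(1706830 + (c(795) + 343169)/(-435359 - 79574)) = √(1706830 + (-10*795 + 343169)/(-435359 - 79574)) = √(1706830 + (-7950 + 343169)/(-514933)) = √(1706830 + 335219*(-1/514933)) = √(1706830 - 335219/514933) = √(878902757171/514933) = √452576033458334543/514933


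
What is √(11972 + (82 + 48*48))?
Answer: √14358 ≈ 119.82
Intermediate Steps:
√(11972 + (82 + 48*48)) = √(11972 + (82 + 2304)) = √(11972 + 2386) = √14358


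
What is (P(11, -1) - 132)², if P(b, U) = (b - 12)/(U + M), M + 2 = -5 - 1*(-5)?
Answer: 156025/9 ≈ 17336.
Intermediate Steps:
M = -2 (M = -2 + (-5 - 1*(-5)) = -2 + (-5 + 5) = -2 + 0 = -2)
P(b, U) = (-12 + b)/(-2 + U) (P(b, U) = (b - 12)/(U - 2) = (-12 + b)/(-2 + U))
(P(11, -1) - 132)² = ((-12 + 11)/(-2 - 1) - 132)² = (-1/(-3) - 132)² = (-⅓*(-1) - 132)² = (⅓ - 132)² = (-395/3)² = 156025/9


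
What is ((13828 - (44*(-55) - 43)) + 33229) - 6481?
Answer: 43039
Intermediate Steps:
((13828 - (44*(-55) - 43)) + 33229) - 6481 = ((13828 - (-2420 - 43)) + 33229) - 6481 = ((13828 - 1*(-2463)) + 33229) - 6481 = ((13828 + 2463) + 33229) - 6481 = (16291 + 33229) - 6481 = 49520 - 6481 = 43039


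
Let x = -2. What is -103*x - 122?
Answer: 84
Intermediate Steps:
-103*x - 122 = -103*(-2) - 122 = 206 - 122 = 84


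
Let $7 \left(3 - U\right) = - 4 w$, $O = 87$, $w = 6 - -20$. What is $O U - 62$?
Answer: $\frac{10441}{7} \approx 1491.6$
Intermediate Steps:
$w = 26$ ($w = 6 + 20 = 26$)
$U = \frac{125}{7}$ ($U = 3 - \frac{\left(-4\right) 26}{7} = 3 - - \frac{104}{7} = 3 + \frac{104}{7} = \frac{125}{7} \approx 17.857$)
$O U - 62 = 87 \cdot \frac{125}{7} - 62 = \frac{10875}{7} - 62 = \frac{10441}{7}$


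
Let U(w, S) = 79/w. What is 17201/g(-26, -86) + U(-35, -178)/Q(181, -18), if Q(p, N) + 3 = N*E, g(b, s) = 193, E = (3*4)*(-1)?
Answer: 128218208/1438815 ≈ 89.114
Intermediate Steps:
E = -12 (E = 12*(-1) = -12)
Q(p, N) = -3 - 12*N (Q(p, N) = -3 + N*(-12) = -3 - 12*N)
17201/g(-26, -86) + U(-35, -178)/Q(181, -18) = 17201/193 + (79/(-35))/(-3 - 12*(-18)) = 17201*(1/193) + (79*(-1/35))/(-3 + 216) = 17201/193 - 79/35/213 = 17201/193 - 79/35*1/213 = 17201/193 - 79/7455 = 128218208/1438815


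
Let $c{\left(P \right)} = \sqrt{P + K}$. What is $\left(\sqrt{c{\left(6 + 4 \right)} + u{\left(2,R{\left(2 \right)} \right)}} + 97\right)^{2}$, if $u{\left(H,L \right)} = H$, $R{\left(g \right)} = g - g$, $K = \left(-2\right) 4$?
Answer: $\left(97 + \sqrt{2 + \sqrt{2}}\right)^{2} \approx 9770.9$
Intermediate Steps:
$K = -8$
$R{\left(g \right)} = 0$
$c{\left(P \right)} = \sqrt{-8 + P}$ ($c{\left(P \right)} = \sqrt{P - 8} = \sqrt{-8 + P}$)
$\left(\sqrt{c{\left(6 + 4 \right)} + u{\left(2,R{\left(2 \right)} \right)}} + 97\right)^{2} = \left(\sqrt{\sqrt{-8 + \left(6 + 4\right)} + 2} + 97\right)^{2} = \left(\sqrt{\sqrt{-8 + 10} + 2} + 97\right)^{2} = \left(\sqrt{\sqrt{2} + 2} + 97\right)^{2} = \left(\sqrt{2 + \sqrt{2}} + 97\right)^{2} = \left(97 + \sqrt{2 + \sqrt{2}}\right)^{2}$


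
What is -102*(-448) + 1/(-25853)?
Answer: 1181378687/25853 ≈ 45696.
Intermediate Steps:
-102*(-448) + 1/(-25853) = 45696 - 1/25853 = 1181378687/25853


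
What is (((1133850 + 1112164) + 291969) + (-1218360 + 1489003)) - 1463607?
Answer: 1345019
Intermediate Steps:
(((1133850 + 1112164) + 291969) + (-1218360 + 1489003)) - 1463607 = ((2246014 + 291969) + 270643) - 1463607 = (2537983 + 270643) - 1463607 = 2808626 - 1463607 = 1345019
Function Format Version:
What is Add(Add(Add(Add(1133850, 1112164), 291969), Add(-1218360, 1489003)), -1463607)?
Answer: 1345019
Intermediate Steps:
Add(Add(Add(Add(1133850, 1112164), 291969), Add(-1218360, 1489003)), -1463607) = Add(Add(Add(2246014, 291969), 270643), -1463607) = Add(Add(2537983, 270643), -1463607) = Add(2808626, -1463607) = 1345019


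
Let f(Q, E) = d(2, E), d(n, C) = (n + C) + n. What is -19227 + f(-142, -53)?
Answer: -19276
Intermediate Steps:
d(n, C) = C + 2*n (d(n, C) = (C + n) + n = C + 2*n)
f(Q, E) = 4 + E (f(Q, E) = E + 2*2 = E + 4 = 4 + E)
-19227 + f(-142, -53) = -19227 + (4 - 53) = -19227 - 49 = -19276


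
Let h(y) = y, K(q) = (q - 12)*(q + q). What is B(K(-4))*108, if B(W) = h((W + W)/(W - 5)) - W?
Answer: -557568/41 ≈ -13599.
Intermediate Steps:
K(q) = 2*q*(-12 + q) (K(q) = (-12 + q)*(2*q) = 2*q*(-12 + q))
B(W) = -W + 2*W/(-5 + W) (B(W) = (W + W)/(W - 5) - W = (2*W)/(-5 + W) - W = 2*W/(-5 + W) - W = -W + 2*W/(-5 + W))
B(K(-4))*108 = ((2*(-4)*(-12 - 4))*(7 - 2*(-4)*(-12 - 4))/(-5 + 2*(-4)*(-12 - 4)))*108 = ((2*(-4)*(-16))*(7 - 2*(-4)*(-16))/(-5 + 2*(-4)*(-16)))*108 = (128*(7 - 1*128)/(-5 + 128))*108 = (128*(7 - 128)/123)*108 = (128*(1/123)*(-121))*108 = -15488/123*108 = -557568/41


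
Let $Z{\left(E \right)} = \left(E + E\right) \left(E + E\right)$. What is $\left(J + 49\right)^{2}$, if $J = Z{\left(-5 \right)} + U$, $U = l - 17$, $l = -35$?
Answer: $9409$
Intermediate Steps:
$Z{\left(E \right)} = 4 E^{2}$ ($Z{\left(E \right)} = 2 E 2 E = 4 E^{2}$)
$U = -52$ ($U = -35 - 17 = -52$)
$J = 48$ ($J = 4 \left(-5\right)^{2} - 52 = 4 \cdot 25 - 52 = 100 - 52 = 48$)
$\left(J + 49\right)^{2} = \left(48 + 49\right)^{2} = 97^{2} = 9409$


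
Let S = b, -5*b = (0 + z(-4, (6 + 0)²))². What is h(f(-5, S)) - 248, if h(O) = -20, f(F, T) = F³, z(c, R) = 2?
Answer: -268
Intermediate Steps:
b = -⅘ (b = -(0 + 2)²/5 = -⅕*2² = -⅕*4 = -⅘ ≈ -0.80000)
S = -⅘ ≈ -0.80000
h(f(-5, S)) - 248 = -20 - 248 = -268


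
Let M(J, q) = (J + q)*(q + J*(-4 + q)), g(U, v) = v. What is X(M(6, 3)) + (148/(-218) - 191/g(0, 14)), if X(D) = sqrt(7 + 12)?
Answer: -21855/1526 + sqrt(19) ≈ -9.9629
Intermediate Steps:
X(D) = sqrt(19)
X(M(6, 3)) + (148/(-218) - 191/g(0, 14)) = sqrt(19) + (148/(-218) - 191/14) = sqrt(19) + (148*(-1/218) - 191*1/14) = sqrt(19) + (-74/109 - 191/14) = sqrt(19) - 21855/1526 = -21855/1526 + sqrt(19)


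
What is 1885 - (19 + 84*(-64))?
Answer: 7242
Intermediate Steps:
1885 - (19 + 84*(-64)) = 1885 - (19 - 5376) = 1885 - 1*(-5357) = 1885 + 5357 = 7242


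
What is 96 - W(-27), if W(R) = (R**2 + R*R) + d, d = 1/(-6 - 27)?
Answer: -44945/33 ≈ -1362.0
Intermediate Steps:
d = -1/33 (d = 1/(-33) = -1/33 ≈ -0.030303)
W(R) = -1/33 + 2*R**2 (W(R) = (R**2 + R*R) - 1/33 = (R**2 + R**2) - 1/33 = 2*R**2 - 1/33 = -1/33 + 2*R**2)
96 - W(-27) = 96 - (-1/33 + 2*(-27)**2) = 96 - (-1/33 + 2*729) = 96 - (-1/33 + 1458) = 96 - 1*48113/33 = 96 - 48113/33 = -44945/33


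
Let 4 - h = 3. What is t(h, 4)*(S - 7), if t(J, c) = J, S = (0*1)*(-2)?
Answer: -7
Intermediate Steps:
h = 1 (h = 4 - 1*3 = 4 - 3 = 1)
S = 0 (S = 0*(-2) = 0)
t(h, 4)*(S - 7) = 1*(0 - 7) = 1*(-7) = -7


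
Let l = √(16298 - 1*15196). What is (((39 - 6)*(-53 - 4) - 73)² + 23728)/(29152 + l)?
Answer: 55998718144/424919001 - 1920922*√1102/424919001 ≈ 131.64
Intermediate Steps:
l = √1102 (l = √(16298 - 15196) = √1102 ≈ 33.196)
(((39 - 6)*(-53 - 4) - 73)² + 23728)/(29152 + l) = (((39 - 6)*(-53 - 4) - 73)² + 23728)/(29152 + √1102) = ((33*(-57) - 73)² + 23728)/(29152 + √1102) = ((-1881 - 73)² + 23728)/(29152 + √1102) = ((-1954)² + 23728)/(29152 + √1102) = (3818116 + 23728)/(29152 + √1102) = 3841844/(29152 + √1102)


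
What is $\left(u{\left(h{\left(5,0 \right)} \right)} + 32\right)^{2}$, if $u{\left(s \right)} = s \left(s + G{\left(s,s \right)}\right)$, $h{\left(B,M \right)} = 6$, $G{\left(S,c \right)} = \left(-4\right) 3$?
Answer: $16$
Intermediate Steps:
$G{\left(S,c \right)} = -12$
$u{\left(s \right)} = s \left(-12 + s\right)$ ($u{\left(s \right)} = s \left(s - 12\right) = s \left(-12 + s\right)$)
$\left(u{\left(h{\left(5,0 \right)} \right)} + 32\right)^{2} = \left(6 \left(-12 + 6\right) + 32\right)^{2} = \left(6 \left(-6\right) + 32\right)^{2} = \left(-36 + 32\right)^{2} = \left(-4\right)^{2} = 16$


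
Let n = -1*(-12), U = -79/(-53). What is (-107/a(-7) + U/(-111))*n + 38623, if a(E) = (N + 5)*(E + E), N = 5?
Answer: 2651508026/68635 ≈ 38632.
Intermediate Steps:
a(E) = 20*E (a(E) = (5 + 5)*(E + E) = 10*(2*E) = 20*E)
U = 79/53 (U = -79*(-1/53) = 79/53 ≈ 1.4906)
n = 12
(-107/a(-7) + U/(-111))*n + 38623 = (-107/(20*(-7)) + (79/53)/(-111))*12 + 38623 = (-107/(-140) + (79/53)*(-1/111))*12 + 38623 = (-107*(-1/140) - 79/5883)*12 + 38623 = (107/140 - 79/5883)*12 + 38623 = (618421/823620)*12 + 38623 = 618421/68635 + 38623 = 2651508026/68635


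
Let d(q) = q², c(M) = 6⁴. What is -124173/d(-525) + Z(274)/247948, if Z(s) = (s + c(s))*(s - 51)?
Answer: 521512871/542386250 ≈ 0.96152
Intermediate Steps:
c(M) = 1296
Z(s) = (-51 + s)*(1296 + s) (Z(s) = (s + 1296)*(s - 51) = (1296 + s)*(-51 + s) = (-51 + s)*(1296 + s))
-124173/d(-525) + Z(274)/247948 = -124173/((-525)²) + (-66096 + 274² + 1245*274)/247948 = -124173/275625 + (-66096 + 75076 + 341130)*(1/247948) = -124173*1/275625 + 350110*(1/247948) = -1971/4375 + 175055/123974 = 521512871/542386250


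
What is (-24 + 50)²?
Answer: 676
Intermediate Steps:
(-24 + 50)² = 26² = 676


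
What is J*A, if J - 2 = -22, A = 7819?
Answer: -156380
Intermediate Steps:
J = -20 (J = 2 - 22 = -20)
J*A = -20*7819 = -156380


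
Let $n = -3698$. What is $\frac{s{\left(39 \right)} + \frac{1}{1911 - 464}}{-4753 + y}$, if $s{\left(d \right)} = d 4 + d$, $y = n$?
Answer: $- \frac{282166}{12228597} \approx -0.023074$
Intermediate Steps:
$y = -3698$
$s{\left(d \right)} = 5 d$ ($s{\left(d \right)} = 4 d + d = 5 d$)
$\frac{s{\left(39 \right)} + \frac{1}{1911 - 464}}{-4753 + y} = \frac{5 \cdot 39 + \frac{1}{1911 - 464}}{-4753 - 3698} = \frac{195 + \frac{1}{1447}}{-8451} = \left(195 + \frac{1}{1447}\right) \left(- \frac{1}{8451}\right) = \frac{282166}{1447} \left(- \frac{1}{8451}\right) = - \frac{282166}{12228597}$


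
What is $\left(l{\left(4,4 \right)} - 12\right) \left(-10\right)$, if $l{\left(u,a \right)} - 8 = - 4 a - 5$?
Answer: $250$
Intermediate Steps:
$l{\left(u,a \right)} = 3 - 4 a$ ($l{\left(u,a \right)} = 8 - \left(5 + 4 a\right) = 3 - 4 a$)
$\left(l{\left(4,4 \right)} - 12\right) \left(-10\right) = \left(\left(3 - 16\right) - 12\right) \left(-10\right) = \left(-13 - 12\right) \left(-10\right) = \left(-25\right) \left(-10\right) = 250$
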